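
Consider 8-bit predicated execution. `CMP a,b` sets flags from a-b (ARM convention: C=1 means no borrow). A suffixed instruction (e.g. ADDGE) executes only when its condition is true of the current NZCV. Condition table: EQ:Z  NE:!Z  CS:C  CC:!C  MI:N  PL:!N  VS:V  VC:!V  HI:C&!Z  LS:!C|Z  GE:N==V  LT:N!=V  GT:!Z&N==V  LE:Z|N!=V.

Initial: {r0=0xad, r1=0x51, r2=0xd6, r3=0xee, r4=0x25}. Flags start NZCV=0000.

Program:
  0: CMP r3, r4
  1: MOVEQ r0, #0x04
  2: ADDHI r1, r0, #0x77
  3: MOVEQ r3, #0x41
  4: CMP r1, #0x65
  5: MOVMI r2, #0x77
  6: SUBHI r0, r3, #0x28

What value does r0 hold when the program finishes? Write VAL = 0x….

VAL = 0xad

0: ✓ CMP  NZCV=1010
1: · MOVEQ
2: ✓ ADDHI  r1←0x24
3: · MOVEQ
4: ✓ CMP  NZCV=1000
5: ✓ MOVMI  r2←0x77
6: · SUBHI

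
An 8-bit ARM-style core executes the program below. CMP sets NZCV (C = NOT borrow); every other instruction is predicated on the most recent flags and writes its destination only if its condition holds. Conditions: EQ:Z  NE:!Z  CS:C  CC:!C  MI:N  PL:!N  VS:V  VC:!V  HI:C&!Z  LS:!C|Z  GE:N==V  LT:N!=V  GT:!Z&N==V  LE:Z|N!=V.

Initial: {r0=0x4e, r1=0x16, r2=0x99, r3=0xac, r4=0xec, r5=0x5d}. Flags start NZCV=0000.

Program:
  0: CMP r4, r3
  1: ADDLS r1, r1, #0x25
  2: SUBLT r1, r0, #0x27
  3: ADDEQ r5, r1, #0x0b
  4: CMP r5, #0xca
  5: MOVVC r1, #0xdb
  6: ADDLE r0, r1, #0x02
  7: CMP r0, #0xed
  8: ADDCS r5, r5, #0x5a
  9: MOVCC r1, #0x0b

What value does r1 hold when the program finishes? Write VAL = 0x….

0: ✓ CMP  NZCV=0010
1: · ADDLS
2: · SUBLT
3: · ADDEQ
4: ✓ CMP  NZCV=1001
5: · MOVVC
6: · ADDLE
7: ✓ CMP  NZCV=0000
8: · ADDCS
9: ✓ MOVCC  r1←0x0b

VAL = 0x0b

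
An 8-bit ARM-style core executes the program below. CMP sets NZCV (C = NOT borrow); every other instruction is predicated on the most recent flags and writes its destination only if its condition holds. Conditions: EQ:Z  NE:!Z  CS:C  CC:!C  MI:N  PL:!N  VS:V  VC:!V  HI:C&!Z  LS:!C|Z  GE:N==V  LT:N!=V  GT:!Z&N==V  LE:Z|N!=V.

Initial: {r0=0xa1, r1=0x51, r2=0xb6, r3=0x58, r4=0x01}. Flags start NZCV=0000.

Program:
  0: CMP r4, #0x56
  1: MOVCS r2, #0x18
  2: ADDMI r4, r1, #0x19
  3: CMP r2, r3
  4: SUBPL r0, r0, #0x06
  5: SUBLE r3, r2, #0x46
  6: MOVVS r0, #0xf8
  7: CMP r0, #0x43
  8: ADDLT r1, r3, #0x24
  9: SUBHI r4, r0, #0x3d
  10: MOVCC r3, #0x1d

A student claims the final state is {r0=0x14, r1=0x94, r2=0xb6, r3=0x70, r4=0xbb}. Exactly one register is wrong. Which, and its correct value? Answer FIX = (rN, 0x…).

0: ✓ CMP  NZCV=1000
1: · MOVCS
2: ✓ ADDMI  r4←0x6a
3: ✓ CMP  NZCV=0011
4: ✓ SUBPL  r0←0x9b
5: ✓ SUBLE  r3←0x70
6: ✓ MOVVS  r0←0xf8
7: ✓ CMP  NZCV=1010
8: ✓ ADDLT  r1←0x94
9: ✓ SUBHI  r4←0xbb
10: · MOVCC

FIX = (r0, 0xf8)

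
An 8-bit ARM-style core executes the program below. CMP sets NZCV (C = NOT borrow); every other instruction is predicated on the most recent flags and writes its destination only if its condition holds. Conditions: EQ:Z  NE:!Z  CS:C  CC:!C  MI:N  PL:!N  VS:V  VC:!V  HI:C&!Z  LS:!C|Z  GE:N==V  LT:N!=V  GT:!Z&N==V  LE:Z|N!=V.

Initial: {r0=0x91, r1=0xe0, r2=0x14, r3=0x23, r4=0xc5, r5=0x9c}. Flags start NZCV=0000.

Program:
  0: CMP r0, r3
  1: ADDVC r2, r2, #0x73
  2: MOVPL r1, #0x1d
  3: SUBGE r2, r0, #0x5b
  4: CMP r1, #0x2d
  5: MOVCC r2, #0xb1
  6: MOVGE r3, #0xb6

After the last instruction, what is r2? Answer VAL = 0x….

VAL = 0xb1

[0] flags=0011 → (cmp)
[1] flags=0011 VC?F → skip
[2] flags=0011 PL?T → r1=0x1d
[3] flags=0011 GE?F → skip
[4] flags=1000 → (cmp)
[5] flags=1000 CC?T → r2=0xb1
[6] flags=1000 GE?F → skip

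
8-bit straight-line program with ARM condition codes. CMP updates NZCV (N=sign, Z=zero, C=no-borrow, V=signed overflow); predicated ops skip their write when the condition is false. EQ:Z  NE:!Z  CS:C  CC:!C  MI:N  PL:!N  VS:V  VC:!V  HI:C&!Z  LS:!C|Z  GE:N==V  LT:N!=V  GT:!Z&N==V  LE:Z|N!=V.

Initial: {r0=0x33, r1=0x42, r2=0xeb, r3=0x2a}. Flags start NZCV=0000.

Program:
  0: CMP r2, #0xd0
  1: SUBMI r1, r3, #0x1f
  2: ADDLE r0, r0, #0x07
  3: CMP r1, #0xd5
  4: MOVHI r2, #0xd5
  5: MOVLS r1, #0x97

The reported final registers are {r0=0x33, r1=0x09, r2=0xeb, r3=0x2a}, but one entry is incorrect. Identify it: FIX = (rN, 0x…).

FIX = (r1, 0x97)

0: ✓ CMP  NZCV=0010
1: · SUBMI
2: · ADDLE
3: ✓ CMP  NZCV=0000
4: · MOVHI
5: ✓ MOVLS  r1←0x97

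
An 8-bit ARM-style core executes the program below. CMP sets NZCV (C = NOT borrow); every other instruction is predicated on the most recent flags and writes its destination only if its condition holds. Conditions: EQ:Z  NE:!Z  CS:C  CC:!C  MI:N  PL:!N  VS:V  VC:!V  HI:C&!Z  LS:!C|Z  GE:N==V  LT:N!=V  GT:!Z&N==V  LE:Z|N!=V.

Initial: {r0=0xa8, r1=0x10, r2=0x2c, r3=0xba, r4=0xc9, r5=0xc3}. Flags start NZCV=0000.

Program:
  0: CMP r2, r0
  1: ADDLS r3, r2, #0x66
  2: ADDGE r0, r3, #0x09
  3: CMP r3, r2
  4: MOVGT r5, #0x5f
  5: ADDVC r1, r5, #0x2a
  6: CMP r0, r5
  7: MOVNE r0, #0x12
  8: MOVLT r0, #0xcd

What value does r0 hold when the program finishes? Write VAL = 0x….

0: ✓ CMP  NZCV=1001
1: ✓ ADDLS  r3←0x92
2: ✓ ADDGE  r0←0x9b
3: ✓ CMP  NZCV=0011
4: · MOVGT
5: · ADDVC
6: ✓ CMP  NZCV=1000
7: ✓ MOVNE  r0←0x12
8: ✓ MOVLT  r0←0xcd

VAL = 0xcd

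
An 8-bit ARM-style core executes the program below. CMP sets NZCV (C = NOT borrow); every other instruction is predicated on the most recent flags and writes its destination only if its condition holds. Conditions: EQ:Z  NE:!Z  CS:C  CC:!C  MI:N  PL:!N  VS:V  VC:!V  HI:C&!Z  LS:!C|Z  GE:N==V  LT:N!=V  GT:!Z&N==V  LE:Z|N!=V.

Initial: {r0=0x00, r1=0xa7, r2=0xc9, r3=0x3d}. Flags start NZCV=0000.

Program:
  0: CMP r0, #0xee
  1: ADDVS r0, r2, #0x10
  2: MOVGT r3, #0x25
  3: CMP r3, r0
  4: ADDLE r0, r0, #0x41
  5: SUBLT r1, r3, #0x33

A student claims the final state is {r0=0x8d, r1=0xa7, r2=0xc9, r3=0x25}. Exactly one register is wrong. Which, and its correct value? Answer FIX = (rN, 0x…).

0: ✓ CMP  NZCV=0000
1: · ADDVS
2: ✓ MOVGT  r3←0x25
3: ✓ CMP  NZCV=0010
4: · ADDLE
5: · SUBLT

FIX = (r0, 0x00)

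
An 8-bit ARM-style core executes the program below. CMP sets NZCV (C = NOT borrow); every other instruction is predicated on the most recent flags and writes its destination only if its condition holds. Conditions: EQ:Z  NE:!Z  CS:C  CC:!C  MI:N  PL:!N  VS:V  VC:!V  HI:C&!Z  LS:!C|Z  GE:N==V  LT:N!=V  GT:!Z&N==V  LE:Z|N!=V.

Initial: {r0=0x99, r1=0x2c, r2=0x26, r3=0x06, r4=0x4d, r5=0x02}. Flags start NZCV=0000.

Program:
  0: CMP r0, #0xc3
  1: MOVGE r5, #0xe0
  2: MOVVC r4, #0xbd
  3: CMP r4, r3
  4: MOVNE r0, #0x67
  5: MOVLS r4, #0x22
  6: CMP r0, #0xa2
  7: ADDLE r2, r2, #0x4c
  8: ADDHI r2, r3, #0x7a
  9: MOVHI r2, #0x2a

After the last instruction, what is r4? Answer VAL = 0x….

0: ✓ CMP  NZCV=1000
1: · MOVGE
2: ✓ MOVVC  r4←0xbd
3: ✓ CMP  NZCV=1010
4: ✓ MOVNE  r0←0x67
5: · MOVLS
6: ✓ CMP  NZCV=1001
7: · ADDLE
8: · ADDHI
9: · MOVHI

VAL = 0xbd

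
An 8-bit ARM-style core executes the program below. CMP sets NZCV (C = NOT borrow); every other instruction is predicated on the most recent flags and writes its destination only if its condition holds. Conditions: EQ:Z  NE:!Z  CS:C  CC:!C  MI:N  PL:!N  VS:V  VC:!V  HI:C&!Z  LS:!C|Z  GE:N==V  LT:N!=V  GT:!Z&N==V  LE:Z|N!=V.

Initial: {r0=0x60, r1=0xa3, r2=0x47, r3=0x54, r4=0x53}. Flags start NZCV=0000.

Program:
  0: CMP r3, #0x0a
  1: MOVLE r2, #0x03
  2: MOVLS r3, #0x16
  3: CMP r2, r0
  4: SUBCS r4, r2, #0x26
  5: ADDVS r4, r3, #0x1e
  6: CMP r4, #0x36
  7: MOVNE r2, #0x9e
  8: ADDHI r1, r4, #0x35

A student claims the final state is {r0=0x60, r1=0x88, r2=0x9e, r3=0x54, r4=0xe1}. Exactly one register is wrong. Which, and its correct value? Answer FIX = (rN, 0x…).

FIX = (r4, 0x53)

[0] flags=0010 → (cmp)
[1] flags=0010 LE?F → skip
[2] flags=0010 LS?F → skip
[3] flags=1000 → (cmp)
[4] flags=1000 CS?F → skip
[5] flags=1000 VS?F → skip
[6] flags=0010 → (cmp)
[7] flags=0010 NE?T → r2=0x9e
[8] flags=0010 HI?T → r1=0x88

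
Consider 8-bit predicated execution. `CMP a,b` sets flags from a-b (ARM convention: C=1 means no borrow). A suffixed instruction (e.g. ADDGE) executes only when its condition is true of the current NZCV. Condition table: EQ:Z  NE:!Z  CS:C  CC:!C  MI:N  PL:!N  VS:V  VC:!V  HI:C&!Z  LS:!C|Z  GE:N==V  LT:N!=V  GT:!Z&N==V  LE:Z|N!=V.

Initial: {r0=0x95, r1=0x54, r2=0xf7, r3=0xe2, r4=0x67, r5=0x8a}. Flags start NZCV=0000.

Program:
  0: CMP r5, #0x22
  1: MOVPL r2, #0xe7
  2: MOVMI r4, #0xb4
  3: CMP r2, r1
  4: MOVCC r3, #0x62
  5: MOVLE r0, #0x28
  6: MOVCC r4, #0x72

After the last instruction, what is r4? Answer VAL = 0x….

VAL = 0x67

[0] flags=0011 → (cmp)
[1] flags=0011 PL?T → r2=0xe7
[2] flags=0011 MI?F → skip
[3] flags=1010 → (cmp)
[4] flags=1010 CC?F → skip
[5] flags=1010 LE?T → r0=0x28
[6] flags=1010 CC?F → skip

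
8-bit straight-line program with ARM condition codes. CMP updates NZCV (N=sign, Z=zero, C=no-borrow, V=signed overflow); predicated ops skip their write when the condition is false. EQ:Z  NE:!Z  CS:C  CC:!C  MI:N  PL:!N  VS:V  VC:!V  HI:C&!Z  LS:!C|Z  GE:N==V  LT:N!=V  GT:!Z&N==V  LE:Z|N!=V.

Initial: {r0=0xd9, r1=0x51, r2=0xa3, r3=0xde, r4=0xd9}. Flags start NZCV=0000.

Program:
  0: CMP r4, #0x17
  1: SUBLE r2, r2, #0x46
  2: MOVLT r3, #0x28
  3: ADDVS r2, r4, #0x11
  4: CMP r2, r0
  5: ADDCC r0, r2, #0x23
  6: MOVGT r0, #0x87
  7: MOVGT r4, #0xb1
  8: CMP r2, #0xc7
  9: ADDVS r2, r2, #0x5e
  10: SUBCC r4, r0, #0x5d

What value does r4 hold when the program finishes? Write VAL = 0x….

[0] flags=1010 → (cmp)
[1] flags=1010 LE?T → r2=0x5d
[2] flags=1010 LT?T → r3=0x28
[3] flags=1010 VS?F → skip
[4] flags=1001 → (cmp)
[5] flags=1001 CC?T → r0=0x80
[6] flags=1001 GT?T → r0=0x87
[7] flags=1001 GT?T → r4=0xb1
[8] flags=1001 → (cmp)
[9] flags=1001 VS?T → r2=0xbb
[10] flags=1001 CC?T → r4=0x2a

VAL = 0x2a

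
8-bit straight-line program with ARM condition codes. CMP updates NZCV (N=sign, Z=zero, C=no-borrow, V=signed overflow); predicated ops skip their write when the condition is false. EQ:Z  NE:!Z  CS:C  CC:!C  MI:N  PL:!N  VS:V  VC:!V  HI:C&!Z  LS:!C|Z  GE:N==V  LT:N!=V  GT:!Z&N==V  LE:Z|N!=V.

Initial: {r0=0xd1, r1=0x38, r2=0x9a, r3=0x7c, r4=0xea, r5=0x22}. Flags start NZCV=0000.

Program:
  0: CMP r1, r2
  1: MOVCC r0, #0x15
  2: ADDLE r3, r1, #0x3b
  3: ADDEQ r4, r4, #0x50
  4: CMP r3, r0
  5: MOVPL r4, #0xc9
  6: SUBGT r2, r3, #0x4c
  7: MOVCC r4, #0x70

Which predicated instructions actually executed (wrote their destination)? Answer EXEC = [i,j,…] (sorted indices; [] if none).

[0] flags=1001 → (cmp)
[1] flags=1001 CC?T → r0=0x15
[2] flags=1001 LE?F → skip
[3] flags=1001 EQ?F → skip
[4] flags=0010 → (cmp)
[5] flags=0010 PL?T → r4=0xc9
[6] flags=0010 GT?T → r2=0x30
[7] flags=0010 CC?F → skip

EXEC = [1,5,6]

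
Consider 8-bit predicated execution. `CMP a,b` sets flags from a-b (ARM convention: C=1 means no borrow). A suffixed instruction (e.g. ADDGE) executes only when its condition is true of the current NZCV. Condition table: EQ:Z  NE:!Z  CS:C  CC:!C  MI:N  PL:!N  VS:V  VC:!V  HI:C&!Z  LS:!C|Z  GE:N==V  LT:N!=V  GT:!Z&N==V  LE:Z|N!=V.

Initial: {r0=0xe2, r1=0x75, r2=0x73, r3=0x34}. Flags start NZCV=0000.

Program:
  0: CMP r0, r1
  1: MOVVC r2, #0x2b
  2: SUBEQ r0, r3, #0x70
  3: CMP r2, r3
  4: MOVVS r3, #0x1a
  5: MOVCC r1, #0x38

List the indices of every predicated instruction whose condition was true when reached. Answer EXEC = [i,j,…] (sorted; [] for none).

0: ✓ CMP  NZCV=0011
1: · MOVVC
2: · SUBEQ
3: ✓ CMP  NZCV=0010
4: · MOVVS
5: · MOVCC

EXEC = []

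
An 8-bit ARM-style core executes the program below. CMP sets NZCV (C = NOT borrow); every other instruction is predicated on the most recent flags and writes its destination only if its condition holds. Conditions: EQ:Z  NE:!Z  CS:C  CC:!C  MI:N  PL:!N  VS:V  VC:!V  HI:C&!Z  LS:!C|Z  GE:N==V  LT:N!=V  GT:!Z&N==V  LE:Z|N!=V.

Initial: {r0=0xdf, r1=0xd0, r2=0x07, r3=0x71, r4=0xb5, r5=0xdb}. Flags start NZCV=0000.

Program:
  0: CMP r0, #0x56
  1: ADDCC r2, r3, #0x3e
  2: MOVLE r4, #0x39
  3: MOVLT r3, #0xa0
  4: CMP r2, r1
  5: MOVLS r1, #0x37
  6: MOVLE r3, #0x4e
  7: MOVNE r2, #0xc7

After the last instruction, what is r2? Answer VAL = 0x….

VAL = 0xc7

[0] flags=1010 → (cmp)
[1] flags=1010 CC?F → skip
[2] flags=1010 LE?T → r4=0x39
[3] flags=1010 LT?T → r3=0xa0
[4] flags=0000 → (cmp)
[5] flags=0000 LS?T → r1=0x37
[6] flags=0000 LE?F → skip
[7] flags=0000 NE?T → r2=0xc7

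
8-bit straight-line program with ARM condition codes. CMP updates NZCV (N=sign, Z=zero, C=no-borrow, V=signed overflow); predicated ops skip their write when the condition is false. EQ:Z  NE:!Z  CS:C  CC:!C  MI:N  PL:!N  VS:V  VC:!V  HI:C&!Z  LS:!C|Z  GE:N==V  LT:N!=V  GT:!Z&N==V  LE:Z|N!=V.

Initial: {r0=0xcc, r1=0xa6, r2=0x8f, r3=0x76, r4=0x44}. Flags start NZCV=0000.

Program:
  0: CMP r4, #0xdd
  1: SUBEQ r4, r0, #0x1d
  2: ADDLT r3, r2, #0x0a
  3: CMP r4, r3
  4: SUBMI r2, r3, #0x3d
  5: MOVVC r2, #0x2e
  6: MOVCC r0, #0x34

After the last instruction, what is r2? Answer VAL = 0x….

VAL = 0x2e

0: ✓ CMP  NZCV=0000
1: · SUBEQ
2: · ADDLT
3: ✓ CMP  NZCV=1000
4: ✓ SUBMI  r2←0x39
5: ✓ MOVVC  r2←0x2e
6: ✓ MOVCC  r0←0x34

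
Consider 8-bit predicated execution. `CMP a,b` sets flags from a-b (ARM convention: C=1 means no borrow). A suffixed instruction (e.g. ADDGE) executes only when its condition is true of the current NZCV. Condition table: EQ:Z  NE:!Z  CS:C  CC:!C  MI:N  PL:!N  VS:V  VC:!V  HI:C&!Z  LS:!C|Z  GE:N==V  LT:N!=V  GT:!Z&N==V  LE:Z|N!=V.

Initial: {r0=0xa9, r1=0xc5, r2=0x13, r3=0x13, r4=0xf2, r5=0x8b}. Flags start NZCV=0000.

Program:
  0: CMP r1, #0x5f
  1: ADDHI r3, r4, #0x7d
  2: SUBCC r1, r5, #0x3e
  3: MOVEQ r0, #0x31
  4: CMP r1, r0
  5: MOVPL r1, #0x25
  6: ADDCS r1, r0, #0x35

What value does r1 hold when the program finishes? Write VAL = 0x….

VAL = 0xde

0: ✓ CMP  NZCV=0011
1: ✓ ADDHI  r3←0x6f
2: · SUBCC
3: · MOVEQ
4: ✓ CMP  NZCV=0010
5: ✓ MOVPL  r1←0x25
6: ✓ ADDCS  r1←0xde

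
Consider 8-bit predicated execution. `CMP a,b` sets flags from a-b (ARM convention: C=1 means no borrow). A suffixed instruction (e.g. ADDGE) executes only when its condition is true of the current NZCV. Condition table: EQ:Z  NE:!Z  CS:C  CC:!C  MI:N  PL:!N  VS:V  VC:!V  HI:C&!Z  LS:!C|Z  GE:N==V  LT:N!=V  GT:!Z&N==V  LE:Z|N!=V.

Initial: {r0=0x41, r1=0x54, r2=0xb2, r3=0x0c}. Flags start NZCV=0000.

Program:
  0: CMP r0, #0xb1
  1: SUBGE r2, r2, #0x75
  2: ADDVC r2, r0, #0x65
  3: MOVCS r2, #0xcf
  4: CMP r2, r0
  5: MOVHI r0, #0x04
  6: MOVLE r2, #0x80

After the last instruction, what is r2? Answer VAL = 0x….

0: ✓ CMP  NZCV=1001
1: ✓ SUBGE  r2←0x3d
2: · ADDVC
3: · MOVCS
4: ✓ CMP  NZCV=1000
5: · MOVHI
6: ✓ MOVLE  r2←0x80

VAL = 0x80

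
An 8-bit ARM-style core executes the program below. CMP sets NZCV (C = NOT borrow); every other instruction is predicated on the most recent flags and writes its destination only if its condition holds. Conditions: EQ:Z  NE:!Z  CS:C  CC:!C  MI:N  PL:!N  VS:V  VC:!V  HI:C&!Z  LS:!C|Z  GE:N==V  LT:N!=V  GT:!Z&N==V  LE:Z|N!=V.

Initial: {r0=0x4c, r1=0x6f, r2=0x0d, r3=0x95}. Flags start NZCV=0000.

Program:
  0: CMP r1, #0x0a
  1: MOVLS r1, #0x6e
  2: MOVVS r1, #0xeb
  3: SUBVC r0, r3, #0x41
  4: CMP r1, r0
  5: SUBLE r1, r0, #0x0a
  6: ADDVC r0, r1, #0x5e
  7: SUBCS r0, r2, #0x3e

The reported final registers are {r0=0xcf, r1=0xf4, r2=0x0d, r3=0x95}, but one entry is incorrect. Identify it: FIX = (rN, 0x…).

0: ✓ CMP  NZCV=0010
1: · MOVLS
2: · MOVVS
3: ✓ SUBVC  r0←0x54
4: ✓ CMP  NZCV=0010
5: · SUBLE
6: ✓ ADDVC  r0←0xcd
7: ✓ SUBCS  r0←0xcf

FIX = (r1, 0x6f)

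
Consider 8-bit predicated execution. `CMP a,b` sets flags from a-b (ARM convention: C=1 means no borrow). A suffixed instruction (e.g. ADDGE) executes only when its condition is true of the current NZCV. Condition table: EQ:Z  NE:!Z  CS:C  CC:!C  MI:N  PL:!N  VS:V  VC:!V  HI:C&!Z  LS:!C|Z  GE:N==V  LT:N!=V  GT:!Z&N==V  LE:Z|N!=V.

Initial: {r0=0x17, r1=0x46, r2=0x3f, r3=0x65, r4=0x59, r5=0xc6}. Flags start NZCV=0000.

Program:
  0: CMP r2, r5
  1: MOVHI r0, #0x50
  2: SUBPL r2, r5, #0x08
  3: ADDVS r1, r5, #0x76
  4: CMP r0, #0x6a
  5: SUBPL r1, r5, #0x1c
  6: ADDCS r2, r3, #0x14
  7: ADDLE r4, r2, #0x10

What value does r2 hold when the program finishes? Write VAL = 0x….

VAL = 0xbe

0: ✓ CMP  NZCV=0000
1: · MOVHI
2: ✓ SUBPL  r2←0xbe
3: · ADDVS
4: ✓ CMP  NZCV=1000
5: · SUBPL
6: · ADDCS
7: ✓ ADDLE  r4←0xce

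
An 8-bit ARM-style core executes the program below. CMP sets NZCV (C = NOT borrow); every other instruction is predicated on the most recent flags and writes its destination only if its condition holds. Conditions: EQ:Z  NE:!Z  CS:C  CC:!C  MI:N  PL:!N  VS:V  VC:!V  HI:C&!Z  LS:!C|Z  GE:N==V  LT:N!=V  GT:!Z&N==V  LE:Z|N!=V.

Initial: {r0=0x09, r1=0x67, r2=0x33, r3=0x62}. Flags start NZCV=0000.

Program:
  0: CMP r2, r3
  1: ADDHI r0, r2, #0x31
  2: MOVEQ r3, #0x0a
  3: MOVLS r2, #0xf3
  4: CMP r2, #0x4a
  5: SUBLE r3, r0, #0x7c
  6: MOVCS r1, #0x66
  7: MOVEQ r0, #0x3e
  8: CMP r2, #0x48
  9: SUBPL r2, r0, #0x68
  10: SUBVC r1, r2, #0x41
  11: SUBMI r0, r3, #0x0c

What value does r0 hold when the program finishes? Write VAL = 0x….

VAL = 0x81

[0] flags=1000 → (cmp)
[1] flags=1000 HI?F → skip
[2] flags=1000 EQ?F → skip
[3] flags=1000 LS?T → r2=0xf3
[4] flags=1010 → (cmp)
[5] flags=1010 LE?T → r3=0x8d
[6] flags=1010 CS?T → r1=0x66
[7] flags=1010 EQ?F → skip
[8] flags=1010 → (cmp)
[9] flags=1010 PL?F → skip
[10] flags=1010 VC?T → r1=0xb2
[11] flags=1010 MI?T → r0=0x81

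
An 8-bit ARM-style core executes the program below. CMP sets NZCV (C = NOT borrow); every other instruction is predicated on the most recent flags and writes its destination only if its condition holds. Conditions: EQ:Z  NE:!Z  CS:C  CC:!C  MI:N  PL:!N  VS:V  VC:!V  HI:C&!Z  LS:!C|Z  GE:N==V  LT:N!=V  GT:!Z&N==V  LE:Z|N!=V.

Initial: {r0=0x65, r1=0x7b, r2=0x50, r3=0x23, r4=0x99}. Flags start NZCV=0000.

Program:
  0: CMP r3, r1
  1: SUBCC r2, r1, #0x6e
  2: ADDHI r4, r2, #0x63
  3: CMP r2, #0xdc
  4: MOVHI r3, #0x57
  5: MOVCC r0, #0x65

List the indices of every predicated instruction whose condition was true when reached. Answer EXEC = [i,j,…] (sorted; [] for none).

0: ✓ CMP  NZCV=1000
1: ✓ SUBCC  r2←0x0d
2: · ADDHI
3: ✓ CMP  NZCV=0000
4: · MOVHI
5: ✓ MOVCC  r0←0x65

EXEC = [1,5]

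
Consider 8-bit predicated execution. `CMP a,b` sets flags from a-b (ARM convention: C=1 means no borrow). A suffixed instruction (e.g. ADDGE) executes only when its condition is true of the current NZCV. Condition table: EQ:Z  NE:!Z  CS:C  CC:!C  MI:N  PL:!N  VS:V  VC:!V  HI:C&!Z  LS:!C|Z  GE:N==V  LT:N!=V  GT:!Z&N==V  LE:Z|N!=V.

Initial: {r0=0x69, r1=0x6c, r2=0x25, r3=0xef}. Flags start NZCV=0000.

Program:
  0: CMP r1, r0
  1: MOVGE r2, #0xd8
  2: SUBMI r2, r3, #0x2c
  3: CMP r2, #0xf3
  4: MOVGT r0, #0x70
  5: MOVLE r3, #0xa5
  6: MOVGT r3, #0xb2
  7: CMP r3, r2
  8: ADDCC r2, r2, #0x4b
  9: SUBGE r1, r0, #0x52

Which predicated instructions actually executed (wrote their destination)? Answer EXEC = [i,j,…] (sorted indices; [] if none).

EXEC = [1,5,8]

0: ✓ CMP  NZCV=0010
1: ✓ MOVGE  r2←0xd8
2: · SUBMI
3: ✓ CMP  NZCV=1000
4: · MOVGT
5: ✓ MOVLE  r3←0xa5
6: · MOVGT
7: ✓ CMP  NZCV=1000
8: ✓ ADDCC  r2←0x23
9: · SUBGE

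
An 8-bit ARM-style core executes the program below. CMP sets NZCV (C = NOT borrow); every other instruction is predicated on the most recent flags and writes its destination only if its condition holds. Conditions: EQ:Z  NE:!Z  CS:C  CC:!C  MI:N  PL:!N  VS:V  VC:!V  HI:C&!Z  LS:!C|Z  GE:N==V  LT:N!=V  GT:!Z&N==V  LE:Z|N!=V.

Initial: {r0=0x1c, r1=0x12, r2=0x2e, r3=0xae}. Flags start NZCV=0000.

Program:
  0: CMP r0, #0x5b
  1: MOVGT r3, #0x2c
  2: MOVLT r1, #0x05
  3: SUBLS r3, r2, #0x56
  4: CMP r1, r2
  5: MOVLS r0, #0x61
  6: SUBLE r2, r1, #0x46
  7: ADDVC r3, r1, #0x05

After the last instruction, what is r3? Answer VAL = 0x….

VAL = 0x0a

0: ✓ CMP  NZCV=1000
1: · MOVGT
2: ✓ MOVLT  r1←0x05
3: ✓ SUBLS  r3←0xd8
4: ✓ CMP  NZCV=1000
5: ✓ MOVLS  r0←0x61
6: ✓ SUBLE  r2←0xbf
7: ✓ ADDVC  r3←0x0a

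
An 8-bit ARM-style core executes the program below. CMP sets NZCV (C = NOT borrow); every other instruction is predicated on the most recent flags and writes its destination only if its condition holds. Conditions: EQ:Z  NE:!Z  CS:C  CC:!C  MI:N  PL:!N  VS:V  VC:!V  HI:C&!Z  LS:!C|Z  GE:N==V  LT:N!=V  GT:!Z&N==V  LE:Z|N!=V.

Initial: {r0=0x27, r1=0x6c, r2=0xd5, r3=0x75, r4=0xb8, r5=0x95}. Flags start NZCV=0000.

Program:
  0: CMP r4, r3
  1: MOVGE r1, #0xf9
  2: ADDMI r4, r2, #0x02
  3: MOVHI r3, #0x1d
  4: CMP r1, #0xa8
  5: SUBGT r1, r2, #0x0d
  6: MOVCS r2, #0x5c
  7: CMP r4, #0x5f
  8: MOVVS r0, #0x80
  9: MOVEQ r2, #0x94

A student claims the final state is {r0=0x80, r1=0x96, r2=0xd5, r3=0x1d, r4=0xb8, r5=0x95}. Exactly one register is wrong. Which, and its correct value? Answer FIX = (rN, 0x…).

[0] flags=0011 → (cmp)
[1] flags=0011 GE?F → skip
[2] flags=0011 MI?F → skip
[3] flags=0011 HI?T → r3=0x1d
[4] flags=1001 → (cmp)
[5] flags=1001 GT?T → r1=0xc8
[6] flags=1001 CS?F → skip
[7] flags=0011 → (cmp)
[8] flags=0011 VS?T → r0=0x80
[9] flags=0011 EQ?F → skip

FIX = (r1, 0xc8)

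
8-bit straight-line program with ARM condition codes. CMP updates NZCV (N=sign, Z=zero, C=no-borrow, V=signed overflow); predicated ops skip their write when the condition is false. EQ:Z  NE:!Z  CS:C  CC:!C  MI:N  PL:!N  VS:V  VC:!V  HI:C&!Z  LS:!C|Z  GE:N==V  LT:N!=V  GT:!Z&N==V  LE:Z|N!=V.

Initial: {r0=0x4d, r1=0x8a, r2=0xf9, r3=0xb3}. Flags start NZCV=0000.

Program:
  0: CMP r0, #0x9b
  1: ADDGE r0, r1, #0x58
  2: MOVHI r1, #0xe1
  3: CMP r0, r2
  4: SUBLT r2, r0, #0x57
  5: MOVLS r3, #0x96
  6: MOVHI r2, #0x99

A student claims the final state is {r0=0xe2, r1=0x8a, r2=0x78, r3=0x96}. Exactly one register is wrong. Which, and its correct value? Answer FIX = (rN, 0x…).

FIX = (r2, 0x8b)

0: ✓ CMP  NZCV=1001
1: ✓ ADDGE  r0←0xe2
2: · MOVHI
3: ✓ CMP  NZCV=1000
4: ✓ SUBLT  r2←0x8b
5: ✓ MOVLS  r3←0x96
6: · MOVHI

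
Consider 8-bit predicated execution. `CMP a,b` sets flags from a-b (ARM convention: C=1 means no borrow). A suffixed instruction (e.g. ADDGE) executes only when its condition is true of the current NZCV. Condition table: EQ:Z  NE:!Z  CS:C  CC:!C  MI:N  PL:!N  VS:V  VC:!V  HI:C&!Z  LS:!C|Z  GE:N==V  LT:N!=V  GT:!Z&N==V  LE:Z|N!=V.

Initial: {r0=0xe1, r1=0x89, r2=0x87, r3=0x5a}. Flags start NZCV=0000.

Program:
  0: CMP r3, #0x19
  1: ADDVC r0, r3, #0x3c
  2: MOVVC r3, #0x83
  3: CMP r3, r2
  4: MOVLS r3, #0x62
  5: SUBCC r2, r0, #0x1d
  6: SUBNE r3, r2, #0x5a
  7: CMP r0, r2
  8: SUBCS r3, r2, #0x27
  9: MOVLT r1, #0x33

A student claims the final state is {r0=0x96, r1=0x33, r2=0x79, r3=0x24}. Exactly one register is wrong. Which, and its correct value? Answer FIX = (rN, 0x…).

FIX = (r3, 0x52)

0: ✓ CMP  NZCV=0010
1: ✓ ADDVC  r0←0x96
2: ✓ MOVVC  r3←0x83
3: ✓ CMP  NZCV=1000
4: ✓ MOVLS  r3←0x62
5: ✓ SUBCC  r2←0x79
6: ✓ SUBNE  r3←0x1f
7: ✓ CMP  NZCV=0011
8: ✓ SUBCS  r3←0x52
9: ✓ MOVLT  r1←0x33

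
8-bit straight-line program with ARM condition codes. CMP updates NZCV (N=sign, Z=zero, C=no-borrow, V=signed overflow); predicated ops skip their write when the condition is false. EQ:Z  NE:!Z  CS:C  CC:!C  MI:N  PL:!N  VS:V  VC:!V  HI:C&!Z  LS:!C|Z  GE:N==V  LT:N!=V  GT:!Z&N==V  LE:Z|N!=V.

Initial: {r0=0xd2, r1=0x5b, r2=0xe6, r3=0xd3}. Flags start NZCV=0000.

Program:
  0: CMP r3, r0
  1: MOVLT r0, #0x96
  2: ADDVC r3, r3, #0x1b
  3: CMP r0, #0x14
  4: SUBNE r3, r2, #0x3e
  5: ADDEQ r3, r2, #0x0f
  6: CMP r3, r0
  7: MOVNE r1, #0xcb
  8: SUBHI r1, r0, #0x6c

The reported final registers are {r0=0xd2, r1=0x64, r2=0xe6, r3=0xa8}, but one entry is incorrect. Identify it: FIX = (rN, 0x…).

[0] flags=0010 → (cmp)
[1] flags=0010 LT?F → skip
[2] flags=0010 VC?T → r3=0xee
[3] flags=1010 → (cmp)
[4] flags=1010 NE?T → r3=0xa8
[5] flags=1010 EQ?F → skip
[6] flags=1000 → (cmp)
[7] flags=1000 NE?T → r1=0xcb
[8] flags=1000 HI?F → skip

FIX = (r1, 0xcb)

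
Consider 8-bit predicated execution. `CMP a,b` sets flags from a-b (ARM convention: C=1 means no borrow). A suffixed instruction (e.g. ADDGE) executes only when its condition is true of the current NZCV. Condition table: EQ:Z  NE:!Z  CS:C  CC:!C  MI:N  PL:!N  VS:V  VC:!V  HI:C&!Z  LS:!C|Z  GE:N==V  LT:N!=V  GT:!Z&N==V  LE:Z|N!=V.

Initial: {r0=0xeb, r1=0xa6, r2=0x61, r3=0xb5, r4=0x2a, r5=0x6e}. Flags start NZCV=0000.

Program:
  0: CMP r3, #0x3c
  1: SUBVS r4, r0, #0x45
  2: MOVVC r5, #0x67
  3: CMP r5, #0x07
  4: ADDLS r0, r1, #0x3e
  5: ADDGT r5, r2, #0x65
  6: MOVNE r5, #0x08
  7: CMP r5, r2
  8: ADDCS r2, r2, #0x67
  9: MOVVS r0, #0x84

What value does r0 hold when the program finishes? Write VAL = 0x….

VAL = 0xeb

[0] flags=0011 → (cmp)
[1] flags=0011 VS?T → r4=0xa6
[2] flags=0011 VC?F → skip
[3] flags=0010 → (cmp)
[4] flags=0010 LS?F → skip
[5] flags=0010 GT?T → r5=0xc6
[6] flags=0010 NE?T → r5=0x08
[7] flags=1000 → (cmp)
[8] flags=1000 CS?F → skip
[9] flags=1000 VS?F → skip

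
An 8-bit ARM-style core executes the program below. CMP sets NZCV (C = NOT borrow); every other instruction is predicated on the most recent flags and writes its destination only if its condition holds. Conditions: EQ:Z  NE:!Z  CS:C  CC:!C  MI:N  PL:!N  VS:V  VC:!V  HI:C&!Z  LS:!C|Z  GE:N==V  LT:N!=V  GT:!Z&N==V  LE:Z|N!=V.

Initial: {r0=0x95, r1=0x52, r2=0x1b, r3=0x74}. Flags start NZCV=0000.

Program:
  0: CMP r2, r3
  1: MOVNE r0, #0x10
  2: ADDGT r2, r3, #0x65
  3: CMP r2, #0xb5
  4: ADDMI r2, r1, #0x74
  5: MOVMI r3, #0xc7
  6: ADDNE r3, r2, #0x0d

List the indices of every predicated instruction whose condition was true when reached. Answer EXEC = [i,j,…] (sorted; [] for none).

EXEC = [1,6]

0: ✓ CMP  NZCV=1000
1: ✓ MOVNE  r0←0x10
2: · ADDGT
3: ✓ CMP  NZCV=0000
4: · ADDMI
5: · MOVMI
6: ✓ ADDNE  r3←0x28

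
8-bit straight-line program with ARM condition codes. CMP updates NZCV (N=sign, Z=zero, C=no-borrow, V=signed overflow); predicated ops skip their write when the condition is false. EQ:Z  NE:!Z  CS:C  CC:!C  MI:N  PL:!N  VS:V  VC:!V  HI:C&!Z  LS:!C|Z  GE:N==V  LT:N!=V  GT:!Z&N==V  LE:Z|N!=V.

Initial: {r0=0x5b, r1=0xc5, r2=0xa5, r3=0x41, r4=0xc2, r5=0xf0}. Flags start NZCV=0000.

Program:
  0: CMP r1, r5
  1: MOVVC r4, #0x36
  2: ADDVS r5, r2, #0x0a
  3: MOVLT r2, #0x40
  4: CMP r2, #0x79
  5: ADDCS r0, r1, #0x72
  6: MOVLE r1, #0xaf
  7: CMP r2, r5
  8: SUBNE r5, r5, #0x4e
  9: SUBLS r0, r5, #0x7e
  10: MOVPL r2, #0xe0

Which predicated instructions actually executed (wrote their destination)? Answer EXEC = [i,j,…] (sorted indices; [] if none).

EXEC = [1,3,6,8,9,10]

[0] flags=1000 → (cmp)
[1] flags=1000 VC?T → r4=0x36
[2] flags=1000 VS?F → skip
[3] flags=1000 LT?T → r2=0x40
[4] flags=1000 → (cmp)
[5] flags=1000 CS?F → skip
[6] flags=1000 LE?T → r1=0xaf
[7] flags=0000 → (cmp)
[8] flags=0000 NE?T → r5=0xa2
[9] flags=0000 LS?T → r0=0x24
[10] flags=0000 PL?T → r2=0xe0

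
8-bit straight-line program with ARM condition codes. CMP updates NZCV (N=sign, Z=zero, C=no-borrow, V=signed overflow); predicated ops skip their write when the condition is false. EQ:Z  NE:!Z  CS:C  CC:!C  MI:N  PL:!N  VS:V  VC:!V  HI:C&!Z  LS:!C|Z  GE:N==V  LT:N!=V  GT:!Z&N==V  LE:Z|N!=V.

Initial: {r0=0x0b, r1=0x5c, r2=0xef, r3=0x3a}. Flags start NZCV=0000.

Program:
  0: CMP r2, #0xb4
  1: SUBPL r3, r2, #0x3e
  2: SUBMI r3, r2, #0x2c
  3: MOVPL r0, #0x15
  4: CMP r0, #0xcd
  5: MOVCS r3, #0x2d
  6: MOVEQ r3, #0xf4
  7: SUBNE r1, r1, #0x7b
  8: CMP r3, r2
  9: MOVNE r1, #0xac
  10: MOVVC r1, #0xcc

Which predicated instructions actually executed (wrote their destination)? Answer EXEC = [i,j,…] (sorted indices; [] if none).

EXEC = [1,3,7,9,10]

0: ✓ CMP  NZCV=0010
1: ✓ SUBPL  r3←0xb1
2: · SUBMI
3: ✓ MOVPL  r0←0x15
4: ✓ CMP  NZCV=0000
5: · MOVCS
6: · MOVEQ
7: ✓ SUBNE  r1←0xe1
8: ✓ CMP  NZCV=1000
9: ✓ MOVNE  r1←0xac
10: ✓ MOVVC  r1←0xcc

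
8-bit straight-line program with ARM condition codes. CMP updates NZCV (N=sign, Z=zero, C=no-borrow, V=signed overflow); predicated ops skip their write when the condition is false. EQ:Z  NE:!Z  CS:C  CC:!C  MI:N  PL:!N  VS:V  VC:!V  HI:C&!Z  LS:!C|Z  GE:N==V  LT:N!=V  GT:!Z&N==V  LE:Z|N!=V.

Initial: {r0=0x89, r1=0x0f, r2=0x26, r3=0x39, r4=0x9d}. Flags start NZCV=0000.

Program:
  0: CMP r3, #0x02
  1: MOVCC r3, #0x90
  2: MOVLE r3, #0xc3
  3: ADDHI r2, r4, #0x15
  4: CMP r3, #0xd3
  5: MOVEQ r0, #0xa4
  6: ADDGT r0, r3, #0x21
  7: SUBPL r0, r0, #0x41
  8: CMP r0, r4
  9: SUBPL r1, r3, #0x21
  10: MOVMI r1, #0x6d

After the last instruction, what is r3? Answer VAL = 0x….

0: ✓ CMP  NZCV=0010
1: · MOVCC
2: · MOVLE
3: ✓ ADDHI  r2←0xb2
4: ✓ CMP  NZCV=0000
5: · MOVEQ
6: ✓ ADDGT  r0←0x5a
7: ✓ SUBPL  r0←0x19
8: ✓ CMP  NZCV=0000
9: ✓ SUBPL  r1←0x18
10: · MOVMI

VAL = 0x39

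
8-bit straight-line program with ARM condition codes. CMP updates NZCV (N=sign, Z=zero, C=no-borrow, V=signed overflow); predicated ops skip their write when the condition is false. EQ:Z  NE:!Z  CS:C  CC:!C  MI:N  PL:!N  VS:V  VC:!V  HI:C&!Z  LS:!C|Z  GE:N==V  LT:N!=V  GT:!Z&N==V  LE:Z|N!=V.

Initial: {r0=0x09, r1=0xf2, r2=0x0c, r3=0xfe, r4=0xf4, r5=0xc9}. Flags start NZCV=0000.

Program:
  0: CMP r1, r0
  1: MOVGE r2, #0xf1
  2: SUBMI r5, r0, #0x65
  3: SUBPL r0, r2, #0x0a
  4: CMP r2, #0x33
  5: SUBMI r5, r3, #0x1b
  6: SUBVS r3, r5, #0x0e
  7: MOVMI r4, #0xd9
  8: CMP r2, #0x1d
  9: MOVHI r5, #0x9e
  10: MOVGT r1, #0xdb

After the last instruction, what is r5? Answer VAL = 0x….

0: ✓ CMP  NZCV=1010
1: · MOVGE
2: ✓ SUBMI  r5←0xa4
3: · SUBPL
4: ✓ CMP  NZCV=1000
5: ✓ SUBMI  r5←0xe3
6: · SUBVS
7: ✓ MOVMI  r4←0xd9
8: ✓ CMP  NZCV=1000
9: · MOVHI
10: · MOVGT

VAL = 0xe3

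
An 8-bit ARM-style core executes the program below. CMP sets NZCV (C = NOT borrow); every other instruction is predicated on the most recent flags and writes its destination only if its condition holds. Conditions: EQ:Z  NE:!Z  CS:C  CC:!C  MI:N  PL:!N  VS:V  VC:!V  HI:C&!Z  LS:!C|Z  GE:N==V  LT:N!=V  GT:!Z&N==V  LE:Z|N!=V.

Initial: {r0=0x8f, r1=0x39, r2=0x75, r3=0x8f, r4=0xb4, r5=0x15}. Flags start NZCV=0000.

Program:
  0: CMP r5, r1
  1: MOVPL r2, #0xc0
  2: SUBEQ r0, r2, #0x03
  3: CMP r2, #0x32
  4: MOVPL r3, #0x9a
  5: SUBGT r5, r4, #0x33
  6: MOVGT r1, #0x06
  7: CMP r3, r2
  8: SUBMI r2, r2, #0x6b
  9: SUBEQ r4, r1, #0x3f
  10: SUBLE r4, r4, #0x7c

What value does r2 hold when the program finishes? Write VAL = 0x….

VAL = 0x75

[0] flags=1000 → (cmp)
[1] flags=1000 PL?F → skip
[2] flags=1000 EQ?F → skip
[3] flags=0010 → (cmp)
[4] flags=0010 PL?T → r3=0x9a
[5] flags=0010 GT?T → r5=0x81
[6] flags=0010 GT?T → r1=0x06
[7] flags=0011 → (cmp)
[8] flags=0011 MI?F → skip
[9] flags=0011 EQ?F → skip
[10] flags=0011 LE?T → r4=0x38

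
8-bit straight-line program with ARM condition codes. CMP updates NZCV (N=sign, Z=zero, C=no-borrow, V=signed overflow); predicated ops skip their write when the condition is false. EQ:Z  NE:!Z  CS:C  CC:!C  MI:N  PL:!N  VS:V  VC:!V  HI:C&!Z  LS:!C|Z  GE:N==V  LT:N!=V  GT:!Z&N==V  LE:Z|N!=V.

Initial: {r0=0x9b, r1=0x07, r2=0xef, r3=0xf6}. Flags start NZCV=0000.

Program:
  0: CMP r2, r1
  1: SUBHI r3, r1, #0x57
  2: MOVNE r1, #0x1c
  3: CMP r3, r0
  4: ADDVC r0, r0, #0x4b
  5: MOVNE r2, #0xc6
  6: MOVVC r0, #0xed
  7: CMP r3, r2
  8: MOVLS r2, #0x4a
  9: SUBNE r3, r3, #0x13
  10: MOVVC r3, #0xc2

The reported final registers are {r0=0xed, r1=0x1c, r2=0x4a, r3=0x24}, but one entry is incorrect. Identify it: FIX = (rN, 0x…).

0: ✓ CMP  NZCV=1010
1: ✓ SUBHI  r3←0xb0
2: ✓ MOVNE  r1←0x1c
3: ✓ CMP  NZCV=0010
4: ✓ ADDVC  r0←0xe6
5: ✓ MOVNE  r2←0xc6
6: ✓ MOVVC  r0←0xed
7: ✓ CMP  NZCV=1000
8: ✓ MOVLS  r2←0x4a
9: ✓ SUBNE  r3←0x9d
10: ✓ MOVVC  r3←0xc2

FIX = (r3, 0xc2)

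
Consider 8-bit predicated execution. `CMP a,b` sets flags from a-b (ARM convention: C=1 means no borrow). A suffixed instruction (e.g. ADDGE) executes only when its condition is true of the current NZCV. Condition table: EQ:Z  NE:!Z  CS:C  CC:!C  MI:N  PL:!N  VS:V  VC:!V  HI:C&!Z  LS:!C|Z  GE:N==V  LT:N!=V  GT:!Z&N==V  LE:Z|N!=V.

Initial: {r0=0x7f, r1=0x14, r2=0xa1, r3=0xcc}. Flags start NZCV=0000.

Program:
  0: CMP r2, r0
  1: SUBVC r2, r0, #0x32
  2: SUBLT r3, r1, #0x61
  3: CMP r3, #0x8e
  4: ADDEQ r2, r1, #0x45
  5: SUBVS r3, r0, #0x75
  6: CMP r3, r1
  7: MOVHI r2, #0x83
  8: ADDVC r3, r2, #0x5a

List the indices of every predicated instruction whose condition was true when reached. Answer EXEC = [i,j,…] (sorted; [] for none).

[0] flags=0011 → (cmp)
[1] flags=0011 VC?F → skip
[2] flags=0011 LT?T → r3=0xb3
[3] flags=0010 → (cmp)
[4] flags=0010 EQ?F → skip
[5] flags=0010 VS?F → skip
[6] flags=1010 → (cmp)
[7] flags=1010 HI?T → r2=0x83
[8] flags=1010 VC?T → r3=0xdd

EXEC = [2,7,8]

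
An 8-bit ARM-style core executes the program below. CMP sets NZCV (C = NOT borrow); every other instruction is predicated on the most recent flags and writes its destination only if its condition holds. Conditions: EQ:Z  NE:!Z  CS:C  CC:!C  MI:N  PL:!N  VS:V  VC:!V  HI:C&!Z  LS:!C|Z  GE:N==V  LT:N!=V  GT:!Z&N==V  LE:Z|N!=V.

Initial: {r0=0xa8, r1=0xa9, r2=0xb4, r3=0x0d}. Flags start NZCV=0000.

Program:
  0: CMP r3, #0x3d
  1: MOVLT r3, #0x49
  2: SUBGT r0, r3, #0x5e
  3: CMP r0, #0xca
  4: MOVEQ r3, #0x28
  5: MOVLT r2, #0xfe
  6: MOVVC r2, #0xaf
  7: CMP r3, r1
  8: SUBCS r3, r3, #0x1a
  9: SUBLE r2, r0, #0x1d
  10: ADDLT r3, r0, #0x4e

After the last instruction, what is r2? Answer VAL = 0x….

[0] flags=1000 → (cmp)
[1] flags=1000 LT?T → r3=0x49
[2] flags=1000 GT?F → skip
[3] flags=1000 → (cmp)
[4] flags=1000 EQ?F → skip
[5] flags=1000 LT?T → r2=0xfe
[6] flags=1000 VC?T → r2=0xaf
[7] flags=1001 → (cmp)
[8] flags=1001 CS?F → skip
[9] flags=1001 LE?F → skip
[10] flags=1001 LT?F → skip

VAL = 0xaf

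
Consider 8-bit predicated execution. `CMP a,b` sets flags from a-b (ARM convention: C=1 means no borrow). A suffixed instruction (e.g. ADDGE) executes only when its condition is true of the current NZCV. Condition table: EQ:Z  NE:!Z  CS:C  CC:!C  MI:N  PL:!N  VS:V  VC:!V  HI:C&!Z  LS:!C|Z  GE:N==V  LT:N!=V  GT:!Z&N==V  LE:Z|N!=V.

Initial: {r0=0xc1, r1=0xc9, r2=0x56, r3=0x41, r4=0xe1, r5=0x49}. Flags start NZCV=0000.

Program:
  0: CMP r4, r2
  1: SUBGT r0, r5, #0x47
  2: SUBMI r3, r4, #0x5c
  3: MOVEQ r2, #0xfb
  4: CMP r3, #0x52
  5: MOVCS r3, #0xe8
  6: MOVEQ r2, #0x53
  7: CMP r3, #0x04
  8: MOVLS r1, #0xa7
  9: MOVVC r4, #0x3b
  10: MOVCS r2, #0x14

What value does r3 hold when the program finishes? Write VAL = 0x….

[0] flags=1010 → (cmp)
[1] flags=1010 GT?F → skip
[2] flags=1010 MI?T → r3=0x85
[3] flags=1010 EQ?F → skip
[4] flags=0011 → (cmp)
[5] flags=0011 CS?T → r3=0xe8
[6] flags=0011 EQ?F → skip
[7] flags=1010 → (cmp)
[8] flags=1010 LS?F → skip
[9] flags=1010 VC?T → r4=0x3b
[10] flags=1010 CS?T → r2=0x14

VAL = 0xe8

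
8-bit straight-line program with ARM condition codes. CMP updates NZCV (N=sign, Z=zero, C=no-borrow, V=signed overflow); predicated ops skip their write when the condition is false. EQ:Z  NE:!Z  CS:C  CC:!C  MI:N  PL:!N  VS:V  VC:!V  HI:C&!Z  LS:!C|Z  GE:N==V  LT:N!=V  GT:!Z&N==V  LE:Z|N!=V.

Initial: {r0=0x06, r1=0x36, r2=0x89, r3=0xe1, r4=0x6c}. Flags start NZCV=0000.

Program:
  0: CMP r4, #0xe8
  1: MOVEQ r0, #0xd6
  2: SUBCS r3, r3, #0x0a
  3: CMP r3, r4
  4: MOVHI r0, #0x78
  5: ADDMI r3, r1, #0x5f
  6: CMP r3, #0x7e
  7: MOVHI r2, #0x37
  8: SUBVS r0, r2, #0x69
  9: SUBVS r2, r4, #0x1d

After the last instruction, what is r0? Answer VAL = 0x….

0: ✓ CMP  NZCV=1001
1: · MOVEQ
2: · SUBCS
3: ✓ CMP  NZCV=0011
4: ✓ MOVHI  r0←0x78
5: · ADDMI
6: ✓ CMP  NZCV=0011
7: ✓ MOVHI  r2←0x37
8: ✓ SUBVS  r0←0xce
9: ✓ SUBVS  r2←0x4f

VAL = 0xce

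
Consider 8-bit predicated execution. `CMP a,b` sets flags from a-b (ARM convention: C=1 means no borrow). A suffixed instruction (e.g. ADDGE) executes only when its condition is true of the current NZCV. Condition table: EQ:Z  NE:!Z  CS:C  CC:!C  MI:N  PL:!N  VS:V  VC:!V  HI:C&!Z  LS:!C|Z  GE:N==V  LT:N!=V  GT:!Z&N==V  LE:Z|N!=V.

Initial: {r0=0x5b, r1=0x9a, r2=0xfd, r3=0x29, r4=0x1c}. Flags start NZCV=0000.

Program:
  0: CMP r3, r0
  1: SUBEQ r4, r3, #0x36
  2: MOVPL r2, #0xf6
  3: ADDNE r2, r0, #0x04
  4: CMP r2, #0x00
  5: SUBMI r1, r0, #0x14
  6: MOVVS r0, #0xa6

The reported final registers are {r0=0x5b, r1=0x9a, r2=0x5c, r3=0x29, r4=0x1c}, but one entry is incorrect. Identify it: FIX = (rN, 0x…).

0: ✓ CMP  NZCV=1000
1: · SUBEQ
2: · MOVPL
3: ✓ ADDNE  r2←0x5f
4: ✓ CMP  NZCV=0010
5: · SUBMI
6: · MOVVS

FIX = (r2, 0x5f)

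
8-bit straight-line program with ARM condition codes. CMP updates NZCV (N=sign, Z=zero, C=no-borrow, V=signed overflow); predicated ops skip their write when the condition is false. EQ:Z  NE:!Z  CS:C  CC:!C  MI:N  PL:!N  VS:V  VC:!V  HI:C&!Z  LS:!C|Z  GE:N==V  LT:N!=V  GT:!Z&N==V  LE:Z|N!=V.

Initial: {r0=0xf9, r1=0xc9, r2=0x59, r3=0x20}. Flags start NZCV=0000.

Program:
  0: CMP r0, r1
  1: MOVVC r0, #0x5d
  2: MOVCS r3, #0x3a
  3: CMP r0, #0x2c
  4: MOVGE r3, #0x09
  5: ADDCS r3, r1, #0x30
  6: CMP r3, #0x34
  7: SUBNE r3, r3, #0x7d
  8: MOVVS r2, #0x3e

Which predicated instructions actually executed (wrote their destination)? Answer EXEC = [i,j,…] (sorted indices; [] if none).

EXEC = [1,2,4,5,7]

[0] flags=0010 → (cmp)
[1] flags=0010 VC?T → r0=0x5d
[2] flags=0010 CS?T → r3=0x3a
[3] flags=0010 → (cmp)
[4] flags=0010 GE?T → r3=0x09
[5] flags=0010 CS?T → r3=0xf9
[6] flags=1010 → (cmp)
[7] flags=1010 NE?T → r3=0x7c
[8] flags=1010 VS?F → skip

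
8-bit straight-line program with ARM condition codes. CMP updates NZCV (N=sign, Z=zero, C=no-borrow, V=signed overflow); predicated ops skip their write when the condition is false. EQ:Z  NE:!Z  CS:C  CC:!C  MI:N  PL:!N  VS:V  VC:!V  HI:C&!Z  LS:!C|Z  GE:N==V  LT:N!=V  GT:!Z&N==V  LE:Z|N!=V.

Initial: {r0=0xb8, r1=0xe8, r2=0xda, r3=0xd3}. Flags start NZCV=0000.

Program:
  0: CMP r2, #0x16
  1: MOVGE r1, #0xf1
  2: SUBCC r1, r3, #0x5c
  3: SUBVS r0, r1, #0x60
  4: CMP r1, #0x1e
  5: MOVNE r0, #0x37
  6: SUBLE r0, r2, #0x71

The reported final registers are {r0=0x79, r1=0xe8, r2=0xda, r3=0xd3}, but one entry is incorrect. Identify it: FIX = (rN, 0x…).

[0] flags=1010 → (cmp)
[1] flags=1010 GE?F → skip
[2] flags=1010 CC?F → skip
[3] flags=1010 VS?F → skip
[4] flags=1010 → (cmp)
[5] flags=1010 NE?T → r0=0x37
[6] flags=1010 LE?T → r0=0x69

FIX = (r0, 0x69)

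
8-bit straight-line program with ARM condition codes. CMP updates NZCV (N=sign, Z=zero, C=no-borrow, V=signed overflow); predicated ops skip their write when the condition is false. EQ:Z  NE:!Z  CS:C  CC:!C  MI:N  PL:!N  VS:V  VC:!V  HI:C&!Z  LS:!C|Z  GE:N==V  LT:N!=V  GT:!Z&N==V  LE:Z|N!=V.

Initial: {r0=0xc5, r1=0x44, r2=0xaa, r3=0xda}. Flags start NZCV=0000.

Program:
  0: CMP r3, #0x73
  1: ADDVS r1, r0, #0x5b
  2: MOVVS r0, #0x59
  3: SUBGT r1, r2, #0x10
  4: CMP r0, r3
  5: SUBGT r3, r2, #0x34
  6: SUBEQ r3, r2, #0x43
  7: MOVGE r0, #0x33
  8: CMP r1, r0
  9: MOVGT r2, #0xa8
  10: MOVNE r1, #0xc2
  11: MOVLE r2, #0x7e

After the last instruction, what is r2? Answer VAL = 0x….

VAL = 0x7e

0: ✓ CMP  NZCV=0011
1: ✓ ADDVS  r1←0x20
2: ✓ MOVVS  r0←0x59
3: · SUBGT
4: ✓ CMP  NZCV=0000
5: ✓ SUBGT  r3←0x76
6: · SUBEQ
7: ✓ MOVGE  r0←0x33
8: ✓ CMP  NZCV=1000
9: · MOVGT
10: ✓ MOVNE  r1←0xc2
11: ✓ MOVLE  r2←0x7e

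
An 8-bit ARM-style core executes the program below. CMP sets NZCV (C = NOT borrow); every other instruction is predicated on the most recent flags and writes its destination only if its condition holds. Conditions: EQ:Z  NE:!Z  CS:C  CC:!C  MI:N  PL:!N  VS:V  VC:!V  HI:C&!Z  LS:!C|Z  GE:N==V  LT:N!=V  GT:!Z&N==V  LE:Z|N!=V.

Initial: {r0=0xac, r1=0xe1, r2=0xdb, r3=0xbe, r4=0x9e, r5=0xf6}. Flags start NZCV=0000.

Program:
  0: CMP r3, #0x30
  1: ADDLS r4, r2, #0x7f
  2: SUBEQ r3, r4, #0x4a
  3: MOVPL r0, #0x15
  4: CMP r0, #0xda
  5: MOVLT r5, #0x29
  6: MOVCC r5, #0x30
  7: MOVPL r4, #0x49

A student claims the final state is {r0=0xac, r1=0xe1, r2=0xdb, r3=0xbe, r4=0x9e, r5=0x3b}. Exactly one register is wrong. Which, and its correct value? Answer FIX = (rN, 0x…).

[0] flags=1010 → (cmp)
[1] flags=1010 LS?F → skip
[2] flags=1010 EQ?F → skip
[3] flags=1010 PL?F → skip
[4] flags=1000 → (cmp)
[5] flags=1000 LT?T → r5=0x29
[6] flags=1000 CC?T → r5=0x30
[7] flags=1000 PL?F → skip

FIX = (r5, 0x30)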